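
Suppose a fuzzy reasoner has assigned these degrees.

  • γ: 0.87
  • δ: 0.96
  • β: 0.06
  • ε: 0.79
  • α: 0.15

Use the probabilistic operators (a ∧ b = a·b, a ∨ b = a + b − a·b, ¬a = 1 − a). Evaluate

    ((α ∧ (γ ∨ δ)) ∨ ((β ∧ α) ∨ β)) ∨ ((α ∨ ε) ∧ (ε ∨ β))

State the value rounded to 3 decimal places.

0.730

γ ∨ δ = a + b − a·b on (0.8700, 0.9600) = 0.9948
α ∧ (γ ∨ δ) = a·b on (0.1500, 0.9948) = 0.1492
β ∧ α = a·b on (0.0600, 0.1500) = 0.0090
(β ∧ α) ∨ β = a + b − a·b on (0.0090, 0.0600) = 0.0685
(α ∧ (γ ∨ δ)) ∨ ((β ∧ α) ∨ β) = a + b − a·b on (0.1492, 0.0685) = 0.2075
α ∨ ε = a + b − a·b on (0.1500, 0.7900) = 0.8215
ε ∨ β = a + b − a·b on (0.7900, 0.0600) = 0.8026
(α ∨ ε) ∧ (ε ∨ β) = a·b on (0.8215, 0.8026) = 0.6593
((α ∧ (γ ∨ δ)) ∨ ((β ∧ α) ∨ β)) ∨ ((α ∨ ε) ∧ (ε ∨ β)) = a + b − a·b on (0.2075, 0.6593) = 0.7300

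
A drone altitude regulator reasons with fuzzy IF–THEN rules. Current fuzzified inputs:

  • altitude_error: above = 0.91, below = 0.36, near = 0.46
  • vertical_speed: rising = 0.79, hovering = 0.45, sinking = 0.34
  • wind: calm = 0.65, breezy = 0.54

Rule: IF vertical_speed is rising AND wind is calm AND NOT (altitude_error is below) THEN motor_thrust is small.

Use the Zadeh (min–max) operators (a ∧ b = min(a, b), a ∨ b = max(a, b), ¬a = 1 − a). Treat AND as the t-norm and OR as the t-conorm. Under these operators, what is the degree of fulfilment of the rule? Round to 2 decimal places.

0.64

firing strength: rising=0.79, calm=0.65, ¬below=1−0.36=0.64; AND[min(a, b)] → w = 0.64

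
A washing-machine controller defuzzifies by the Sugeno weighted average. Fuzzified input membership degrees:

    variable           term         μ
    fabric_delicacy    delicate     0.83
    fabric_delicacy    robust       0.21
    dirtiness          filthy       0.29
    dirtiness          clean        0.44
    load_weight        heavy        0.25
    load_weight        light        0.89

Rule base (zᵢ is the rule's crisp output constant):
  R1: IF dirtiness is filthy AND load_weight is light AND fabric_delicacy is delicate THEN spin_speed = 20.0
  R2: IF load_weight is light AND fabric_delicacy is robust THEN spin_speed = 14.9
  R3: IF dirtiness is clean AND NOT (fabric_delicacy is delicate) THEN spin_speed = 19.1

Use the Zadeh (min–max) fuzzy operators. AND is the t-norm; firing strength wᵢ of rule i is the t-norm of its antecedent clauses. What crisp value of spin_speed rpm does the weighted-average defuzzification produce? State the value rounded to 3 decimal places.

18.173

R1 (z=20.0): filthy=0.29, light=0.89, delicate=0.83; AND[min(a, b)] → w = 0.29
R2 (z=14.9): light=0.89, robust=0.21; AND[min(a, b)] → w = 0.21
R3 (z=19.1): clean=0.44, ¬delicate=1−0.83=0.17; AND[min(a, b)] → w = 0.17
Weighted average = (0.29·20.0 + 0.21·14.9 + 0.17·19.1) / (0.29 + 0.21 + 0.17)
  = 12.1760 / 0.6700 = 18.173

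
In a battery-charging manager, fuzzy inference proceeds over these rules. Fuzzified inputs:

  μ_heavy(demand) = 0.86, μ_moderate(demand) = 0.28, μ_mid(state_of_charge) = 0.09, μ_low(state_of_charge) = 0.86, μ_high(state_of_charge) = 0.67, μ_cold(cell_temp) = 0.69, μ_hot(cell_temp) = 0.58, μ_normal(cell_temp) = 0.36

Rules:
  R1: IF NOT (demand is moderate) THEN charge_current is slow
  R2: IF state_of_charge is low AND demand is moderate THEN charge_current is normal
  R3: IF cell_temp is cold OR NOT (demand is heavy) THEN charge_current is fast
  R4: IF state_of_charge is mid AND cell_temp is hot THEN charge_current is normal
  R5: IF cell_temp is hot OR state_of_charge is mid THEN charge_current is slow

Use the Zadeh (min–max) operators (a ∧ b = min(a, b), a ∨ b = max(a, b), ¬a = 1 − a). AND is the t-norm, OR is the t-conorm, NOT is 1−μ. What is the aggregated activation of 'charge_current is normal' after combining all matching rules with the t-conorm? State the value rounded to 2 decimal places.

0.28

R1: ¬moderate=1−0.28=0.72 → w = 0.72
R2: low=0.86, moderate=0.28; AND[min(a, b)] → w = 0.28
R3: cold=0.69, ¬heavy=1−0.86=0.14; OR[max(a, b)] → w = 0.69
R4: mid=0.09, hot=0.58; AND[min(a, b)] → w = 0.09
R5: hot=0.58, mid=0.09; OR[max(a, b)] → w = 0.58
Rules with consequent 'normal': {R2, R4} → strengths 0.28, 0.09
Aggregate via t-conorm [max(a, b)]: 0.28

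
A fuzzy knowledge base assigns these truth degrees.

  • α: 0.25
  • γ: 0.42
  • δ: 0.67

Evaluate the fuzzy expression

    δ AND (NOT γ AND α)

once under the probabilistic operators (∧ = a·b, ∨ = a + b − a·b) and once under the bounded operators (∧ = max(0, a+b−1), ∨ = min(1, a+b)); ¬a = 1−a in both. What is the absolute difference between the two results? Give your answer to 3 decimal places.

0.097

Under probabilistic:
  NOT γ = 1 − 0.4200 = 0.5800
  NOT γ AND α = a·b on (0.5800, 0.2500) = 0.1450
  δ AND (NOT γ AND α) = a·b on (0.6700, 0.1450) = 0.0972
  → value = 0.0972
Under bounded:
  NOT γ = 1 − 0.42 = 0.58
  NOT γ AND α = max(0, a+b−1) on (0.58, 0.25) = 0.00
  δ AND (NOT γ AND α) = max(0, a+b−1) on (0.67, 0.00) = 0.00
  → value = 0.0000
|0.0972 − 0.0000| = 0.097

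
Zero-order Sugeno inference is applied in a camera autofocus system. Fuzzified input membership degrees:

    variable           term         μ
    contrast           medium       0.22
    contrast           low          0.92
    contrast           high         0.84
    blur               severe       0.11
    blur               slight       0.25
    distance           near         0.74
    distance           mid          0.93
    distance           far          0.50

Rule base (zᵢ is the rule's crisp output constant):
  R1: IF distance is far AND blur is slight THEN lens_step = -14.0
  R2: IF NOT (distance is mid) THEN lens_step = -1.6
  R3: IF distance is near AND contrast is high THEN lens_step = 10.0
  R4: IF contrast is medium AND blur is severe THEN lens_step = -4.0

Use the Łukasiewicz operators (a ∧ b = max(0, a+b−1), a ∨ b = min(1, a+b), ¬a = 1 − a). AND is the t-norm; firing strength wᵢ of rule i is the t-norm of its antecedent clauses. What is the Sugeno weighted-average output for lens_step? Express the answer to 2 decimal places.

R1 (z=-14.0): far=0.50, slight=0.25; AND[max(0, a+b−1)] → w = 0.00
R2 (z=-1.6): ¬mid=1−0.93=0.07 → w = 0.07
R3 (z=10.0): near=0.74, high=0.84; AND[max(0, a+b−1)] → w = 0.58
R4 (z=-4.0): medium=0.22, severe=0.11; AND[max(0, a+b−1)] → w = 0.00
Weighted average = (0.00·-14.0 + 0.07·-1.6 + 0.58·10.0 + 0.00·-4.0) / (0.00 + 0.07 + 0.58 + 0.00)
  = 5.6880 / 0.6500 = 8.75

8.75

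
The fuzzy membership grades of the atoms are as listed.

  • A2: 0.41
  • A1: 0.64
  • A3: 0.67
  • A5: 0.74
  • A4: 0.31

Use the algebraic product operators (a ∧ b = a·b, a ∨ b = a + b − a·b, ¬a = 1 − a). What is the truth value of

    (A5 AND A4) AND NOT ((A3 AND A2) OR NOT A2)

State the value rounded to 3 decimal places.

A5 AND A4 = a·b on (0.7400, 0.3100) = 0.2294
A3 AND A2 = a·b on (0.6700, 0.4100) = 0.2747
NOT A2 = 1 − 0.4100 = 0.5900
(A3 AND A2) OR NOT A2 = a + b − a·b on (0.2747, 0.5900) = 0.7026
NOT ((A3 AND A2) OR NOT A2) = 1 − 0.7026 = 0.2974
(A5 AND A4) AND NOT ((A3 AND A2) OR NOT A2) = a·b on (0.2294, 0.2974) = 0.0682

0.068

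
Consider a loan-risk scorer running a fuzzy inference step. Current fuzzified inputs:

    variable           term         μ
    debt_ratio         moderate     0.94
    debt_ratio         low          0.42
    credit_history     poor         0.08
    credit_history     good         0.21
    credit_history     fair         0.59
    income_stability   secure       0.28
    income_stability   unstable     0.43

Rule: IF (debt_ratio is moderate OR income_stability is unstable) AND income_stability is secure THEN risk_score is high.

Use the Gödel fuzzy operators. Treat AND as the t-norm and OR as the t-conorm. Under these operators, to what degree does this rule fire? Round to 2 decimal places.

0.28

firing strength: (moderate=0.94 OR unstable=0.43) = 0.94; AND[min(a, b)] with secure=0.28 → w = 0.28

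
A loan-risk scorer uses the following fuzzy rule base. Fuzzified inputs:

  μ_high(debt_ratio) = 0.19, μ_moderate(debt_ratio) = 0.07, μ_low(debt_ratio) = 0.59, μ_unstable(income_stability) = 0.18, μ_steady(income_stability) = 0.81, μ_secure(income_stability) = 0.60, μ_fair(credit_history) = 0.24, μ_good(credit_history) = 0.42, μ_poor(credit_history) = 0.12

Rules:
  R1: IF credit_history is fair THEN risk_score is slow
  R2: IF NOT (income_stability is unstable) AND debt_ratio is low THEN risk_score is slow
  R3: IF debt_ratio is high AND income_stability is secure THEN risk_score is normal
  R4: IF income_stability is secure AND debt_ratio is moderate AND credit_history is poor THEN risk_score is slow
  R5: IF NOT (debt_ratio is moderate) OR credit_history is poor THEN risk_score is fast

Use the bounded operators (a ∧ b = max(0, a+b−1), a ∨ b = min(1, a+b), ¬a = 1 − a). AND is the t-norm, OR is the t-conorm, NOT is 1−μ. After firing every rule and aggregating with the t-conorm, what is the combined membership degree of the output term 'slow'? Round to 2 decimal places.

0.65

R1: fair=0.24 → w = 0.24
R2: ¬unstable=1−0.18=0.82, low=0.59; AND[max(0, a+b−1)] → w = 0.41
R3: high=0.19, secure=0.60; AND[max(0, a+b−1)] → w = 0.00
R4: secure=0.60, moderate=0.07, poor=0.12; AND[max(0, a+b−1)] → w = 0.00
R5: ¬moderate=1−0.07=0.93, poor=0.12; OR[min(1, a+b)] → w = 1.00
Rules with consequent 'slow': {R1, R2, R4} → strengths 0.24, 0.41, 0.00
Aggregate via t-conorm [min(1, a+b)]: 0.65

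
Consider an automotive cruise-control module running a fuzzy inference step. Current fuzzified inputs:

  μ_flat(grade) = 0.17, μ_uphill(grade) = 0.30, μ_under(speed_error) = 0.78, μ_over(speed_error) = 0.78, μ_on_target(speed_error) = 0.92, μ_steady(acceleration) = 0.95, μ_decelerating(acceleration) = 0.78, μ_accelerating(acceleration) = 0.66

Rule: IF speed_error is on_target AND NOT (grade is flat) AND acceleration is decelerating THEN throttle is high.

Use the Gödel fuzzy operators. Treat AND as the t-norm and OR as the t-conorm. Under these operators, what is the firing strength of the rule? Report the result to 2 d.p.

0.78

firing strength: on_target=0.92, ¬flat=1−0.17=0.83, decelerating=0.78; AND[min(a, b)] → w = 0.78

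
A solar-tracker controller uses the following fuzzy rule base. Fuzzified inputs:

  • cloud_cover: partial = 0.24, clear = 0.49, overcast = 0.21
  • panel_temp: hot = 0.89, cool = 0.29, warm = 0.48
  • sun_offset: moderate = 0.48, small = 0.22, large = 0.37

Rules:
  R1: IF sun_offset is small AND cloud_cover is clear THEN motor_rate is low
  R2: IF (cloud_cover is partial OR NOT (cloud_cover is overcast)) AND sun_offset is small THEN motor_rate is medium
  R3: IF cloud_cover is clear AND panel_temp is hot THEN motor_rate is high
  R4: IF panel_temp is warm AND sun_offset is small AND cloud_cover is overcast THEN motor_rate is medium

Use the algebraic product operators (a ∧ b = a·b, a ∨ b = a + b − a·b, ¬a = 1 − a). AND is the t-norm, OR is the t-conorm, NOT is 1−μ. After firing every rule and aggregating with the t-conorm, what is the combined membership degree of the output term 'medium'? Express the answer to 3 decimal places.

R1: small=0.22, clear=0.49; AND[a·b] → w = 0.1078
R2: (partial=0.24 OR ¬overcast=1−0.21=0.79) = 0.8404; AND[a·b] with small=0.22 → w = 0.1849
R3: clear=0.49, hot=0.89; AND[a·b] → w = 0.4361
R4: warm=0.48, small=0.22, overcast=0.21; AND[a·b] → w = 0.0222
Rules with consequent 'medium': {R2, R4} → strengths 0.1849, 0.0222
Aggregate via t-conorm [a + b − a·b]: 0.2030

0.203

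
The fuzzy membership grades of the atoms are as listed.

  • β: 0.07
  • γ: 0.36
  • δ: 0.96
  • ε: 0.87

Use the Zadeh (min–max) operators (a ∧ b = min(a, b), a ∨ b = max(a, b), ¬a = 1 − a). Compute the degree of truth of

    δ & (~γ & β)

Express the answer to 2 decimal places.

~γ = 1 − 0.36 = 0.64
~γ & β = min(a, b) on (0.64, 0.07) = 0.07
δ & (~γ & β) = min(a, b) on (0.96, 0.07) = 0.07

0.07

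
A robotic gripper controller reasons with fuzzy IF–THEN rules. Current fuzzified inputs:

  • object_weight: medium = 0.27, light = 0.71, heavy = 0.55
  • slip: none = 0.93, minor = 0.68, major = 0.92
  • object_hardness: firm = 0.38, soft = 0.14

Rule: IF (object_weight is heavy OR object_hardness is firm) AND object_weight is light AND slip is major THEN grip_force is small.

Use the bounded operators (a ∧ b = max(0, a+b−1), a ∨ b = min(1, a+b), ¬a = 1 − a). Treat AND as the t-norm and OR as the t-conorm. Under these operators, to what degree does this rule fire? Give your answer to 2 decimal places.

0.56

firing strength: (heavy=0.55 OR firm=0.38) = 0.93; AND[max(0, a+b−1)] with light=0.71, major=0.92 → w = 0.56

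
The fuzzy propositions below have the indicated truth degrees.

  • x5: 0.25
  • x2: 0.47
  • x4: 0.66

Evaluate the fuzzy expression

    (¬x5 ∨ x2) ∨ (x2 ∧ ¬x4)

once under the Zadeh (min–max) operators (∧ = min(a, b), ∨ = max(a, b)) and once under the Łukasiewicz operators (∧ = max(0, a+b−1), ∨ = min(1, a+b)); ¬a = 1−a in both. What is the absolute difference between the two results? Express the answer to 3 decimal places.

0.250

Under Zadeh (min–max):
  ¬x5 = 1 − 0.25 = 0.75
  ¬x5 ∨ x2 = max(a, b) on (0.75, 0.47) = 0.75
  ¬x4 = 1 − 0.66 = 0.34
  x2 ∧ ¬x4 = min(a, b) on (0.47, 0.34) = 0.34
  (¬x5 ∨ x2) ∨ (x2 ∧ ¬x4) = max(a, b) on (0.75, 0.34) = 0.75
  → value = 0.7500
Under Łukasiewicz:
  ¬x5 = 1 − 0.25 = 0.75
  ¬x5 ∨ x2 = min(1, a+b) on (0.75, 0.47) = 1.00
  ¬x4 = 1 − 0.66 = 0.34
  x2 ∧ ¬x4 = max(0, a+b−1) on (0.47, 0.34) = 0.00
  (¬x5 ∨ x2) ∨ (x2 ∧ ¬x4) = min(1, a+b) on (1.00, 0.00) = 1.00
  → value = 1.0000
|0.7500 − 1.0000| = 0.250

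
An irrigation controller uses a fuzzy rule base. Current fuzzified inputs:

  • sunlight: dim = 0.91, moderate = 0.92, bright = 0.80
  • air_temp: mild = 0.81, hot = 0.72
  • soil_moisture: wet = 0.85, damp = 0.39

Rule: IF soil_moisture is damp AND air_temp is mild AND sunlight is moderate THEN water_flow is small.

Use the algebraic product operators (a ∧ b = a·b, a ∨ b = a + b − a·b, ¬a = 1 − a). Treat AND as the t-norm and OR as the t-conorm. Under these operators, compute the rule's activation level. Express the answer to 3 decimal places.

0.291

firing strength: damp=0.39, mild=0.81, moderate=0.92; AND[a·b] → w = 0.2906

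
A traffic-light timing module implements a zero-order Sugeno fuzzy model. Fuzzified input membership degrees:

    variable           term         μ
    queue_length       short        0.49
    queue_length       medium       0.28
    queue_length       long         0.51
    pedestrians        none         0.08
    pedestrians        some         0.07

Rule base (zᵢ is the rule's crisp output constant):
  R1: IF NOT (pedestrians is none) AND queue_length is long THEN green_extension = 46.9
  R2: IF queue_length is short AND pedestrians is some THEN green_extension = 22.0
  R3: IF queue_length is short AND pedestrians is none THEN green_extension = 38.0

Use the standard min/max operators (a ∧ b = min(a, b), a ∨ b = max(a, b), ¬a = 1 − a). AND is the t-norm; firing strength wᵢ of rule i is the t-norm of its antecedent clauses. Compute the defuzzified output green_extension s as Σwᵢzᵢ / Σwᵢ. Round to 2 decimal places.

R1 (z=46.9): ¬none=1−0.08=0.92, long=0.51; AND[min(a, b)] → w = 0.51
R2 (z=22.0): short=0.49, some=0.07; AND[min(a, b)] → w = 0.07
R3 (z=38.0): short=0.49, none=0.08; AND[min(a, b)] → w = 0.08
Weighted average = (0.51·46.9 + 0.07·22.0 + 0.08·38.0) / (0.51 + 0.07 + 0.08)
  = 28.4990 / 0.6600 = 43.18

43.18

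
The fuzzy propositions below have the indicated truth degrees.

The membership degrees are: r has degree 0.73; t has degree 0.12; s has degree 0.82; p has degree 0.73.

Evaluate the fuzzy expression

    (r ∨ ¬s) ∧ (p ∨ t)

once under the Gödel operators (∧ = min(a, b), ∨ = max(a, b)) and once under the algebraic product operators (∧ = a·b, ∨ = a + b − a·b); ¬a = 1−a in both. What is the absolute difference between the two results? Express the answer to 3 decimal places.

0.136

Under Gödel:
  ¬s = 1 − 0.82 = 0.18
  r ∨ ¬s = max(a, b) on (0.73, 0.18) = 0.73
  p ∨ t = max(a, b) on (0.73, 0.12) = 0.73
  (r ∨ ¬s) ∧ (p ∨ t) = min(a, b) on (0.73, 0.73) = 0.73
  → value = 0.7300
Under algebraic product:
  ¬s = 1 − 0.8200 = 0.1800
  r ∨ ¬s = a + b − a·b on (0.7300, 0.1800) = 0.7786
  p ∨ t = a + b − a·b on (0.7300, 0.1200) = 0.7624
  (r ∨ ¬s) ∧ (p ∨ t) = a·b on (0.7786, 0.7624) = 0.5936
  → value = 0.5936
|0.7300 − 0.5936| = 0.136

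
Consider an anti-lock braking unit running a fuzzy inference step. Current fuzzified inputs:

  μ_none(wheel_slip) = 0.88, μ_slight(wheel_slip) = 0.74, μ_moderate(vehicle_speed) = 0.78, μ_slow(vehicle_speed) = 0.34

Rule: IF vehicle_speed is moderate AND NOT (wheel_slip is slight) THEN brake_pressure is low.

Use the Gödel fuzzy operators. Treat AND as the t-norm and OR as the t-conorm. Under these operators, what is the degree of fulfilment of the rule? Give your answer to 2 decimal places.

firing strength: moderate=0.78, ¬slight=1−0.74=0.26; AND[min(a, b)] → w = 0.26

0.26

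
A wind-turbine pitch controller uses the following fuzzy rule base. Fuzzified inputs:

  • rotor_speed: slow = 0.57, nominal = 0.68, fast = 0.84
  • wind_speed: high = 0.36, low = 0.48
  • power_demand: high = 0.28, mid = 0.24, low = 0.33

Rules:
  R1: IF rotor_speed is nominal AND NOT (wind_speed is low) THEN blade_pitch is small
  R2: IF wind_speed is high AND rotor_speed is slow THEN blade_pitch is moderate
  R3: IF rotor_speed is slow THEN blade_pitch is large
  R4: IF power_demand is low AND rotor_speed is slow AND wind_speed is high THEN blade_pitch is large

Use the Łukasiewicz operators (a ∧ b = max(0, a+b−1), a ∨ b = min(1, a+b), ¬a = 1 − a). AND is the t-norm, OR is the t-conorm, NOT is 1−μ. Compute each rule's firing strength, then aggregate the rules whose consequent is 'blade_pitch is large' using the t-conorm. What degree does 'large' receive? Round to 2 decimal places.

R1: nominal=0.68, ¬low=1−0.48=0.52; AND[max(0, a+b−1)] → w = 0.20
R2: high=0.36, slow=0.57; AND[max(0, a+b−1)] → w = 0.00
R3: slow=0.57 → w = 0.57
R4: low=0.33, slow=0.57, high=0.36; AND[max(0, a+b−1)] → w = 0.00
Rules with consequent 'large': {R3, R4} → strengths 0.57, 0.00
Aggregate via t-conorm [min(1, a+b)]: 0.57

0.57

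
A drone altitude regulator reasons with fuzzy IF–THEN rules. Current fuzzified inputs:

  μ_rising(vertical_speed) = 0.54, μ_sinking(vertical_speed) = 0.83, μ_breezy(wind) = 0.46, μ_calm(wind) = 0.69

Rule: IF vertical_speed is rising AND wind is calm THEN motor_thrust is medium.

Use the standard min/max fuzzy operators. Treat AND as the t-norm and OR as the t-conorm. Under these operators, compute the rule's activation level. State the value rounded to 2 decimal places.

0.54

firing strength: rising=0.54, calm=0.69; AND[min(a, b)] → w = 0.54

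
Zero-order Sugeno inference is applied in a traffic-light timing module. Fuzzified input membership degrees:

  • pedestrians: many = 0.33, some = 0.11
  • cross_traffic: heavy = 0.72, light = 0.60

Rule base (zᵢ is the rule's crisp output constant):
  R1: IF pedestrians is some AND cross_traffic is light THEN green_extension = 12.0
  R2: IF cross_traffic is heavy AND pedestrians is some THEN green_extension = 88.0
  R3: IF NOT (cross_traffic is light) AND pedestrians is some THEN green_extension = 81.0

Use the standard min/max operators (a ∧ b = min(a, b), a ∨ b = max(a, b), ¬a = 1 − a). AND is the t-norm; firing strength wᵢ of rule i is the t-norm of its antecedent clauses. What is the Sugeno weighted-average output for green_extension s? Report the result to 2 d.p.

60.33

R1 (z=12.0): some=0.11, light=0.60; AND[min(a, b)] → w = 0.11
R2 (z=88.0): heavy=0.72, some=0.11; AND[min(a, b)] → w = 0.11
R3 (z=81.0): ¬light=1−0.60=0.40, some=0.11; AND[min(a, b)] → w = 0.11
Weighted average = (0.11·12.0 + 0.11·88.0 + 0.11·81.0) / (0.11 + 0.11 + 0.11)
  = 19.9100 / 0.3300 = 60.33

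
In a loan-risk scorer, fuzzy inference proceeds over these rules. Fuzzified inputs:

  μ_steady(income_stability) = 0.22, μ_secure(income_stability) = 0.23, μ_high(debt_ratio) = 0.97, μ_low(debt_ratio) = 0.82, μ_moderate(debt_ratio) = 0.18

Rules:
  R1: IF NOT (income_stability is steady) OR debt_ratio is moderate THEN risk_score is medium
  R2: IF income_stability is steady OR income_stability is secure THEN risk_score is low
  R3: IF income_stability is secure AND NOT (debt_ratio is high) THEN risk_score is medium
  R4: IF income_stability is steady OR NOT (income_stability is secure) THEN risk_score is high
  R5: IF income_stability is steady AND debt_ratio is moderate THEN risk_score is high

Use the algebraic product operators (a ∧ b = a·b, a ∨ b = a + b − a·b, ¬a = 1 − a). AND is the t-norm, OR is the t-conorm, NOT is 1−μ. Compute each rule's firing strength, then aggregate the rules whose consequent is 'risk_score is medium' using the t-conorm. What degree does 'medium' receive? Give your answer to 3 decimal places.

R1: ¬steady=1−0.22=0.78, moderate=0.18; OR[a + b − a·b] → w = 0.8196
R2: steady=0.22, secure=0.23; OR[a + b − a·b] → w = 0.3994
R3: secure=0.23, ¬high=1−0.97=0.03; AND[a·b] → w = 0.0069
R4: steady=0.22, ¬secure=1−0.23=0.77; OR[a + b − a·b] → w = 0.8206
R5: steady=0.22, moderate=0.18; AND[a·b] → w = 0.0396
Rules with consequent 'medium': {R1, R3} → strengths 0.8196, 0.0069
Aggregate via t-conorm [a + b − a·b]: 0.8208

0.821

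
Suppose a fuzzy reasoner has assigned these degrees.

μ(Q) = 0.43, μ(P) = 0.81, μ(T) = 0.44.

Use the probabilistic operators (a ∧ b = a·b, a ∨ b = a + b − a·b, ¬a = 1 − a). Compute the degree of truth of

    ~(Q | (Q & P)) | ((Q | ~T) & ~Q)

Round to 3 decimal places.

0.640

Q & P = a·b on (0.4300, 0.8100) = 0.3483
Q | (Q & P) = a + b − a·b on (0.4300, 0.3483) = 0.6285
~(Q | (Q & P)) = 1 − 0.6285 = 0.3715
~T = 1 − 0.4400 = 0.5600
Q | ~T = a + b − a·b on (0.4300, 0.5600) = 0.7492
~Q = 1 − 0.4300 = 0.5700
(Q | ~T) & ~Q = a·b on (0.7492, 0.5700) = 0.4270
~(Q | (Q & P)) | ((Q | ~T) & ~Q) = a + b − a·b on (0.3715, 0.4270) = 0.6399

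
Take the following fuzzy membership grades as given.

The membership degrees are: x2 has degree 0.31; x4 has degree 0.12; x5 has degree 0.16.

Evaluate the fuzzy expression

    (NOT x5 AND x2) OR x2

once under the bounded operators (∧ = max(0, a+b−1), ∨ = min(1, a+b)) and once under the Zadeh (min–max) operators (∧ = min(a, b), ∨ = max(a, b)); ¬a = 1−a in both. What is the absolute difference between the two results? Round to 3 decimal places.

0.150

Under bounded:
  NOT x5 = 1 − 0.16 = 0.84
  NOT x5 AND x2 = max(0, a+b−1) on (0.84, 0.31) = 0.15
  (NOT x5 AND x2) OR x2 = min(1, a+b) on (0.15, 0.31) = 0.46
  → value = 0.4600
Under Zadeh (min–max):
  NOT x5 = 1 − 0.16 = 0.84
  NOT x5 AND x2 = min(a, b) on (0.84, 0.31) = 0.31
  (NOT x5 AND x2) OR x2 = max(a, b) on (0.31, 0.31) = 0.31
  → value = 0.3100
|0.4600 − 0.3100| = 0.150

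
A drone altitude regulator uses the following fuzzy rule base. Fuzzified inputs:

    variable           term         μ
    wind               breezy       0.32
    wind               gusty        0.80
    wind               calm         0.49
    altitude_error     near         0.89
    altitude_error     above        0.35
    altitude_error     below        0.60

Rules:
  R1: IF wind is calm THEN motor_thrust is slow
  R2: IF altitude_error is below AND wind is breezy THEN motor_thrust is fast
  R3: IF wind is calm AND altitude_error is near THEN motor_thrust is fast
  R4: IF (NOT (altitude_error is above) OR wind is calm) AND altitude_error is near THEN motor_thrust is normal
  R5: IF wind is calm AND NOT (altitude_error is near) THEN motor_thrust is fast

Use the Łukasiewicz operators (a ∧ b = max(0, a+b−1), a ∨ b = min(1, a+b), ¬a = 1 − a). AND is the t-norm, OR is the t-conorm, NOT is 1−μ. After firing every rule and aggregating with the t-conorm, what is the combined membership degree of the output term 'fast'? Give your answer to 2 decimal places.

R1: calm=0.49 → w = 0.49
R2: below=0.60, breezy=0.32; AND[max(0, a+b−1)] → w = 0.00
R3: calm=0.49, near=0.89; AND[max(0, a+b−1)] → w = 0.38
R4: (¬above=1−0.35=0.65 OR calm=0.49) = 1.00; AND[max(0, a+b−1)] with near=0.89 → w = 0.89
R5: calm=0.49, ¬near=1−0.89=0.11; AND[max(0, a+b−1)] → w = 0.00
Rules with consequent 'fast': {R2, R3, R5} → strengths 0.00, 0.38, 0.00
Aggregate via t-conorm [min(1, a+b)]: 0.38

0.38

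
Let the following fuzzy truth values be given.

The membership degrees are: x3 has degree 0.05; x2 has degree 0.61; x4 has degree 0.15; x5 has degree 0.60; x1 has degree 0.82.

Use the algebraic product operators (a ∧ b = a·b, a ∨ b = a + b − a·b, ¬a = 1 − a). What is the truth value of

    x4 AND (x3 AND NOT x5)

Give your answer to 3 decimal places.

0.003

NOT x5 = 1 − 0.6000 = 0.4000
x3 AND NOT x5 = a·b on (0.0500, 0.4000) = 0.0200
x4 AND (x3 AND NOT x5) = a·b on (0.1500, 0.0200) = 0.0030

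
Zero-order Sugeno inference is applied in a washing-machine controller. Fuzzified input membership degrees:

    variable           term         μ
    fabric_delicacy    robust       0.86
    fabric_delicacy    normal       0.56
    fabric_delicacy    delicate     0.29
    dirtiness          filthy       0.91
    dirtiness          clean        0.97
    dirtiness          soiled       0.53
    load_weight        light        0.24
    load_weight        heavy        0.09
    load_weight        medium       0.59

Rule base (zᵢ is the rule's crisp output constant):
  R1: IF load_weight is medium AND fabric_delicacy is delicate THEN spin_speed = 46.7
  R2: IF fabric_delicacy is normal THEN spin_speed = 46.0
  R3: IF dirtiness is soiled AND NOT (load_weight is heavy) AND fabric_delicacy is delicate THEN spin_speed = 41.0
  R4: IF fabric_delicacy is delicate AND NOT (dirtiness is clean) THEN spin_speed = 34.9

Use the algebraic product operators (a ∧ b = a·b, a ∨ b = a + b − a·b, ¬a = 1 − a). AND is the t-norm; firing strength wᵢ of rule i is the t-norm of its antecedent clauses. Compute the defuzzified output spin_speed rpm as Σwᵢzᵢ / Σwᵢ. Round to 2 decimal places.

R1 (z=46.7): medium=0.59, delicate=0.29; AND[a·b] → w = 0.1711
R2 (z=46.0): normal=0.56 → w = 0.5600
R3 (z=41.0): soiled=0.53, ¬heavy=1−0.09=0.91, delicate=0.29; AND[a·b] → w = 0.1399
R4 (z=34.9): delicate=0.29, ¬clean=1−0.97=0.03; AND[a·b] → w = 0.0087
Weighted average = (0.1711·46.7 + 0.5600·46.0 + 0.1399·41.0 + 0.0087·34.9) / (0.1711 + 0.5600 + 0.1399 + 0.0087)
  = 39.7885 / 0.8797 = 45.23

45.23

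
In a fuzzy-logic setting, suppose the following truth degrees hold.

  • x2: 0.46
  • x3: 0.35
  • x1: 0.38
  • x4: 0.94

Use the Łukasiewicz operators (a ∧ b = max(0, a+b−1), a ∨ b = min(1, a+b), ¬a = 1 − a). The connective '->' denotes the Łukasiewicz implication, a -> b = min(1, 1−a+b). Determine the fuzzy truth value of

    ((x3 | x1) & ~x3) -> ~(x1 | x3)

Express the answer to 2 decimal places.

0.89

x3 | x1 = min(1, a+b) on (0.35, 0.38) = 0.73
~x3 = 1 − 0.35 = 0.65
(x3 | x1) & ~x3 = max(0, a+b−1) on (0.73, 0.65) = 0.38
x1 | x3 = min(1, a+b) on (0.38, 0.35) = 0.73
~(x1 | x3) = 1 − 0.73 = 0.27
((x3 | x1) & ~x3) -> ~(x1 | x3)  [Łukasiewicz: min(1, 1−a+b)] with a=0.38, b=0.27 → 0.89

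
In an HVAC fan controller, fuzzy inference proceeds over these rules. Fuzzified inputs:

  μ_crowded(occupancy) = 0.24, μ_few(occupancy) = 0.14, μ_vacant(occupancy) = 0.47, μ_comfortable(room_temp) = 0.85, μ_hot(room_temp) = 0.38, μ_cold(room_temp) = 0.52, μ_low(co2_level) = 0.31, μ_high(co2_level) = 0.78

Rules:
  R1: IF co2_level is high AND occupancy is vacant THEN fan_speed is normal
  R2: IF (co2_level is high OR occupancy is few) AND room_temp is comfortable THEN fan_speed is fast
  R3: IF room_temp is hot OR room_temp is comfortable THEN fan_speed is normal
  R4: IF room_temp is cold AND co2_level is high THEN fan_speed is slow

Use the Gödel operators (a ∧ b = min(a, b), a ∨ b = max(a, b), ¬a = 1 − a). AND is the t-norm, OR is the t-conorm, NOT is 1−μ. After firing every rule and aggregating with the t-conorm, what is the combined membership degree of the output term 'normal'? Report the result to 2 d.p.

0.85

R1: high=0.78, vacant=0.47; AND[min(a, b)] → w = 0.47
R2: (high=0.78 OR few=0.14) = 0.78; AND[min(a, b)] with comfortable=0.85 → w = 0.78
R3: hot=0.38, comfortable=0.85; OR[max(a, b)] → w = 0.85
R4: cold=0.52, high=0.78; AND[min(a, b)] → w = 0.52
Rules with consequent 'normal': {R1, R3} → strengths 0.47, 0.85
Aggregate via t-conorm [max(a, b)]: 0.85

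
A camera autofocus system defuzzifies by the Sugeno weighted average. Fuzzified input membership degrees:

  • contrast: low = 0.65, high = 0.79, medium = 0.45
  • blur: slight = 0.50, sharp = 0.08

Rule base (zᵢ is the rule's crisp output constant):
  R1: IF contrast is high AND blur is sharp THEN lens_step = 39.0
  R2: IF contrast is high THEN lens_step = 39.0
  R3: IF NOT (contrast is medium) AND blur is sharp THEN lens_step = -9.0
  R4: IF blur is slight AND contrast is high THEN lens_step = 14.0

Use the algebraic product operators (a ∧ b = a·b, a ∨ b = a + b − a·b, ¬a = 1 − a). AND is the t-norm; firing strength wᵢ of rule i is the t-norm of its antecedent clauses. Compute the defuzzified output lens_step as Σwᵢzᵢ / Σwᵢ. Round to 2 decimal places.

R1 (z=39.0): high=0.79, sharp=0.08; AND[a·b] → w = 0.0632
R2 (z=39.0): high=0.79 → w = 0.7900
R3 (z=-9.0): ¬medium=1−0.45=0.55, sharp=0.08; AND[a·b] → w = 0.0440
R4 (z=14.0): slight=0.50, high=0.79; AND[a·b] → w = 0.3950
Weighted average = (0.0632·39.0 + 0.7900·39.0 + 0.0440·-9.0 + 0.3950·14.0) / (0.0632 + 0.7900 + 0.0440 + 0.3950)
  = 38.4088 / 1.2922 = 29.72

29.72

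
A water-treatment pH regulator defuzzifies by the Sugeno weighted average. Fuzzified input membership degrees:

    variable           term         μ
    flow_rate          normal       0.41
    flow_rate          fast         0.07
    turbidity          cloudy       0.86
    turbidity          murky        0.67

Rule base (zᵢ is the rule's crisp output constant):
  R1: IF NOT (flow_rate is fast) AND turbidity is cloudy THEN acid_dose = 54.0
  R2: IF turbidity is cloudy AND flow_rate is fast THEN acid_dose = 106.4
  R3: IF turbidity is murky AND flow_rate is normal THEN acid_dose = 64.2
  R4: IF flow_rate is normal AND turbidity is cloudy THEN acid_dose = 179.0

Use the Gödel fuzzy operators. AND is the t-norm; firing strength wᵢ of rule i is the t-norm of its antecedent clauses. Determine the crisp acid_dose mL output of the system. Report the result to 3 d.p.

R1 (z=54.0): ¬fast=1−0.07=0.93, cloudy=0.86; AND[min(a, b)] → w = 0.86
R2 (z=106.4): cloudy=0.86, fast=0.07; AND[min(a, b)] → w = 0.07
R3 (z=64.2): murky=0.67, normal=0.41; AND[min(a, b)] → w = 0.41
R4 (z=179.0): normal=0.41, cloudy=0.86; AND[min(a, b)] → w = 0.41
Weighted average = (0.86·54.0 + 0.07·106.4 + 0.41·64.2 + 0.41·179.0) / (0.86 + 0.07 + 0.41 + 0.41)
  = 153.6000 / 1.7500 = 87.771

87.771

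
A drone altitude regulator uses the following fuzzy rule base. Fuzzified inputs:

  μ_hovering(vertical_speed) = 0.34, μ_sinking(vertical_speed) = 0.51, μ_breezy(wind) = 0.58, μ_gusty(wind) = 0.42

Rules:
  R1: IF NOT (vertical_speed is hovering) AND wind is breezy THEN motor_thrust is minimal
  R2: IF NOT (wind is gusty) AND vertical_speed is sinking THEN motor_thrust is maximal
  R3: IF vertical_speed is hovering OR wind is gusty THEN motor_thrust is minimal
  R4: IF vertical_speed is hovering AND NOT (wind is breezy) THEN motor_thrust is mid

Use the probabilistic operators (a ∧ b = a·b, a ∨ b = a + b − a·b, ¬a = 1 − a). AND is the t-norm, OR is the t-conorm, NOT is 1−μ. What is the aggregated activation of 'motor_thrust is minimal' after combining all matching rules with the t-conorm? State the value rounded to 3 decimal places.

R1: ¬hovering=1−0.34=0.66, breezy=0.58; AND[a·b] → w = 0.3828
R2: ¬gusty=1−0.42=0.58, sinking=0.51; AND[a·b] → w = 0.2958
R3: hovering=0.34, gusty=0.42; OR[a + b − a·b] → w = 0.6172
R4: hovering=0.34, ¬breezy=1−0.58=0.42; AND[a·b] → w = 0.1428
Rules with consequent 'minimal': {R1, R3} → strengths 0.3828, 0.6172
Aggregate via t-conorm [a + b − a·b]: 0.7637

0.764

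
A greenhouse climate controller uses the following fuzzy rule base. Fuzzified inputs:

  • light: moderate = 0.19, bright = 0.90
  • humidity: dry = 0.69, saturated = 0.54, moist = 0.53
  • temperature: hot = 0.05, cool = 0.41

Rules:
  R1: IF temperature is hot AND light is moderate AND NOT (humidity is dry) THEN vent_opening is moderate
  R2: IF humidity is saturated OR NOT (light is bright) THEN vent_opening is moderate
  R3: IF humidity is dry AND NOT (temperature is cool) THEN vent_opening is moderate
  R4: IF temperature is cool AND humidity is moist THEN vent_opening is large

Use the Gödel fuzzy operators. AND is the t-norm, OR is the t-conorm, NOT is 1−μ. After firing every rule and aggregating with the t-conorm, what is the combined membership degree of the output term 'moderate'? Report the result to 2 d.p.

0.59

R1: hot=0.05, moderate=0.19, ¬dry=1−0.69=0.31; AND[min(a, b)] → w = 0.05
R2: saturated=0.54, ¬bright=1−0.90=0.10; OR[max(a, b)] → w = 0.54
R3: dry=0.69, ¬cool=1−0.41=0.59; AND[min(a, b)] → w = 0.59
R4: cool=0.41, moist=0.53; AND[min(a, b)] → w = 0.41
Rules with consequent 'moderate': {R1, R2, R3} → strengths 0.05, 0.54, 0.59
Aggregate via t-conorm [max(a, b)]: 0.59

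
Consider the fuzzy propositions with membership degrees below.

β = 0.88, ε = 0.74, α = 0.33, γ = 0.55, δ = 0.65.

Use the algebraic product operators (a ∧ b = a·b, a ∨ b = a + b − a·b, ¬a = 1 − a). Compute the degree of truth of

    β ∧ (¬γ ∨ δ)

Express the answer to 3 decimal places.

0.711

¬γ = 1 − 0.5500 = 0.4500
¬γ ∨ δ = a + b − a·b on (0.4500, 0.6500) = 0.8075
β ∧ (¬γ ∨ δ) = a·b on (0.8800, 0.8075) = 0.7106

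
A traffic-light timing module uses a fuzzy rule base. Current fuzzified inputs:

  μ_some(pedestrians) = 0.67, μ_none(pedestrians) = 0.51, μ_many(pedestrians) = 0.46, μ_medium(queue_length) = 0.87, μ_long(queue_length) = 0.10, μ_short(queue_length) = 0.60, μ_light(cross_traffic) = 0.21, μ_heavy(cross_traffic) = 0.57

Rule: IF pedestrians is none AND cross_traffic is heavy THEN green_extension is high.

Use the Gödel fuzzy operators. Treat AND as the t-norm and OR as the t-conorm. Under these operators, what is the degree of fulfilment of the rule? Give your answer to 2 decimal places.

0.51

firing strength: none=0.51, heavy=0.57; AND[min(a, b)] → w = 0.51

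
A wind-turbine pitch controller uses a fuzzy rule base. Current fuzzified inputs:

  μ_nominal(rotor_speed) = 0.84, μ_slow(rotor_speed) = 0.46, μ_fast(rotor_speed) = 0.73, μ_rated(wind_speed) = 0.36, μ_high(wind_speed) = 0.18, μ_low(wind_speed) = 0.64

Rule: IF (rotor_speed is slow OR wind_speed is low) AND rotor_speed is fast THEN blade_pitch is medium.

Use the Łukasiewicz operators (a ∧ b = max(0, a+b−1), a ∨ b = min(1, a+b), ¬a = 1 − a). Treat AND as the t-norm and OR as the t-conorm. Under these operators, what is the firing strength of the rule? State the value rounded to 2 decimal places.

firing strength: (slow=0.46 OR low=0.64) = 1.00; AND[max(0, a+b−1)] with fast=0.73 → w = 0.73

0.73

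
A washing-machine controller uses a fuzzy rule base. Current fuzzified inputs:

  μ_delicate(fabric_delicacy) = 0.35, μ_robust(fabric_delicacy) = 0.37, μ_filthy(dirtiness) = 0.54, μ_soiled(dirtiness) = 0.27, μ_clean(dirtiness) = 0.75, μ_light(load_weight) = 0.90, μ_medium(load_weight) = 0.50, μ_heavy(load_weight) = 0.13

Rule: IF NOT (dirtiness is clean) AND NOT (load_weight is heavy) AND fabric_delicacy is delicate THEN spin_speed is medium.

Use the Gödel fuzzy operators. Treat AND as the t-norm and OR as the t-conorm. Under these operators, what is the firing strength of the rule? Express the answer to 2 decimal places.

firing strength: ¬clean=1−0.75=0.25, ¬heavy=1−0.13=0.87, delicate=0.35; AND[min(a, b)] → w = 0.25

0.25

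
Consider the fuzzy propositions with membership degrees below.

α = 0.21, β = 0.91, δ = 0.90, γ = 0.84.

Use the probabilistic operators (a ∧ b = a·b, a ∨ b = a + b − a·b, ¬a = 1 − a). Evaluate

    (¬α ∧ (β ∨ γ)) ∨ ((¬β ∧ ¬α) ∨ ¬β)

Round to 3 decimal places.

0.813

¬α = 1 − 0.2100 = 0.7900
β ∨ γ = a + b − a·b on (0.9100, 0.8400) = 0.9856
¬α ∧ (β ∨ γ) = a·b on (0.7900, 0.9856) = 0.7786
¬β = 1 − 0.9100 = 0.0900
¬α = 1 − 0.2100 = 0.7900
¬β ∧ ¬α = a·b on (0.0900, 0.7900) = 0.0711
¬β = 1 − 0.9100 = 0.0900
(¬β ∧ ¬α) ∨ ¬β = a + b − a·b on (0.0711, 0.0900) = 0.1547
(¬α ∧ (β ∨ γ)) ∨ ((¬β ∧ ¬α) ∨ ¬β) = a + b − a·b on (0.7786, 0.1547) = 0.8129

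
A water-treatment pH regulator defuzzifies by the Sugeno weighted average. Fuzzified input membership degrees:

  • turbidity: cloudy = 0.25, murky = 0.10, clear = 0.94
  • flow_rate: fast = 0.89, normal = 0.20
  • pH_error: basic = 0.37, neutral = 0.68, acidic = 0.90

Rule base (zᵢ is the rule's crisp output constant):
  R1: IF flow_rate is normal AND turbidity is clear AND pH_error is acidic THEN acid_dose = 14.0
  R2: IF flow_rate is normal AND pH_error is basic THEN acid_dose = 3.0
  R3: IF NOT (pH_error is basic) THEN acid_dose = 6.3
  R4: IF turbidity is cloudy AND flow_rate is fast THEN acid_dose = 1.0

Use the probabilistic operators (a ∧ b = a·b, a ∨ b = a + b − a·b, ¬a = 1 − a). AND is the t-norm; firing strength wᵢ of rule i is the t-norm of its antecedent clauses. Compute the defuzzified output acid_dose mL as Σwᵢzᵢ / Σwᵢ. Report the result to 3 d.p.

6.190

R1 (z=14.0): normal=0.20, clear=0.94, acidic=0.90; AND[a·b] → w = 0.1692
R2 (z=3.0): normal=0.20, basic=0.37; AND[a·b] → w = 0.0740
R3 (z=6.3): ¬basic=1−0.37=0.63 → w = 0.6300
R4 (z=1.0): cloudy=0.25, fast=0.89; AND[a·b] → w = 0.2225
Weighted average = (0.1692·14.0 + 0.0740·3.0 + 0.6300·6.3 + 0.2225·1.0) / (0.1692 + 0.0740 + 0.6300 + 0.2225)
  = 6.7823 / 1.0957 = 6.190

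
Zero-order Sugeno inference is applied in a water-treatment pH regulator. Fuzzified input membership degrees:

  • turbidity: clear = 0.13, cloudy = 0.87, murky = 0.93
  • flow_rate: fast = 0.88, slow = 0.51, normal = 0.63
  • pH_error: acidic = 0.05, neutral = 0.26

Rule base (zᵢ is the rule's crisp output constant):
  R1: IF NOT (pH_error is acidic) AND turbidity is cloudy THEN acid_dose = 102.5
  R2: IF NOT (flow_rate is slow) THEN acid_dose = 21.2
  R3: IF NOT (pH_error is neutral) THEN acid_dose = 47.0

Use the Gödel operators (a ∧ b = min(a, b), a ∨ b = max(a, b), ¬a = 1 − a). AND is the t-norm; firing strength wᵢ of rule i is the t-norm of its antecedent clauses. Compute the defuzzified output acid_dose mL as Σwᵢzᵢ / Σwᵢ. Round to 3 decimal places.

R1 (z=102.5): ¬acidic=1−0.05=0.95, cloudy=0.87; AND[min(a, b)] → w = 0.87
R2 (z=21.2): ¬slow=1−0.51=0.49 → w = 0.49
R3 (z=47.0): ¬neutral=1−0.26=0.74 → w = 0.74
Weighted average = (0.87·102.5 + 0.49·21.2 + 0.74·47.0) / (0.87 + 0.49 + 0.74)
  = 134.3430 / 2.1000 = 63.973

63.973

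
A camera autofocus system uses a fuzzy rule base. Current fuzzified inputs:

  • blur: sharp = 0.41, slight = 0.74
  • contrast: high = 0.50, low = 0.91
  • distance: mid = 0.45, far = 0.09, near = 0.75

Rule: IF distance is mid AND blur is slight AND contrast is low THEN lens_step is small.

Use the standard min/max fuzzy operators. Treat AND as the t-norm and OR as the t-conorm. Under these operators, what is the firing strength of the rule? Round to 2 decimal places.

firing strength: mid=0.45, slight=0.74, low=0.91; AND[min(a, b)] → w = 0.45

0.45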